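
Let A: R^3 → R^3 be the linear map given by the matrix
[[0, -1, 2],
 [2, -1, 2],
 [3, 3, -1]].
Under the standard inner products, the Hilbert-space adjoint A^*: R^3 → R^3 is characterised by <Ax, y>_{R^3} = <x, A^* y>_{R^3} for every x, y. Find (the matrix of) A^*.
A^* = A^T =
[[0, 2, 3],
 [-1, -1, 3],
 [2, 2, -1]]

For real matrices with standard dot products, the defining identity <Ax, y> = <x, A^* y> gives (Ax)^T y = x^T (A^*) y, i.e. x^T A^T y = x^T (A^*) y. Since this holds for all x, y, we must have A^* = A^T. Therefore
A^* =
[[0, 2, 3],
 [-1, -1, 3],
 [2, 2, -1]].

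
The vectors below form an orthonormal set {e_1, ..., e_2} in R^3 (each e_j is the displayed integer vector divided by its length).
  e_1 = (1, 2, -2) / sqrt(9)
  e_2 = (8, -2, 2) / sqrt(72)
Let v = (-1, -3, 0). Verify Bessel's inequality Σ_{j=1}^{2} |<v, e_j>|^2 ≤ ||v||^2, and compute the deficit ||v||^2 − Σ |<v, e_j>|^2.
Σ |<v, e_j>|^2 = 11/2; ||v||^2 = 10; deficit = 9/2

Write each e_j = u_j / sqrt(<u_j, u_j>) where u_j is the displayed integer vector. Then <v, e_j> = <v, u_j> / sqrt(<u_j, u_j>), so |<v, e_j>|^2 = <v, u_j>^2 / <u_j, u_j>.
Coefficients: <v, e_1> = -7/sqrt(9), <v, e_2> = -2/sqrt(72).
Square and sum: Σ |<v, e_j>|^2 = 11/2.
Compute ||v||^2 = v·v = 10.
Deficit = 10 − 11/2 = 9/2 ≥ 0, confirming Bessel's inequality. (The deficit equals ||v − Σ <v,e_j> e_j||^2, the squared distance from v to span{e_j}.)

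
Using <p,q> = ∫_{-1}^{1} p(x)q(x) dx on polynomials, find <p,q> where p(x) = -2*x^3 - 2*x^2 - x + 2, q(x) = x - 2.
<p,q> = -34/5

Expand the product: p(x)·q(x) = -2*x^4 + 2*x^3 + 3*x^2 + 4*x - 4.
∫_{-1}^{1} of each monomial x^k gives [2/(k+1) if k even, 0 if k odd]. Integrating term-by-term (or equivalently evaluating the antiderivative F(x) = -2*x^5/5 + x^4/2 + x^3 + 2*x^2 - 4*x at the endpoints):
  F(1) − F(−1) = -9/10 − (59/10) = -34/5.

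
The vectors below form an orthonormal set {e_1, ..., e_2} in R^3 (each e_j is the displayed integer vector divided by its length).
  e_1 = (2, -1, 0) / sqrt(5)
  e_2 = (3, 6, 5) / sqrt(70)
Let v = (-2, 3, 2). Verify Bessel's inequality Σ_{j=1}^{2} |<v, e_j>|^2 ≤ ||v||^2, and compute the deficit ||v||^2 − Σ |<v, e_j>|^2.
Σ |<v, e_j>|^2 = 117/7; ||v||^2 = 17; deficit = 2/7

Write each e_j = u_j / sqrt(<u_j, u_j>) where u_j is the displayed integer vector. Then <v, e_j> = <v, u_j> / sqrt(<u_j, u_j>), so |<v, e_j>|^2 = <v, u_j>^2 / <u_j, u_j>.
Coefficients: <v, e_1> = -7/sqrt(5), <v, e_2> = 22/sqrt(70).
Square and sum: Σ |<v, e_j>|^2 = 117/7.
Compute ||v||^2 = v·v = 17.
Deficit = 17 − 117/7 = 2/7 ≥ 0, confirming Bessel's inequality. (The deficit equals ||v − Σ <v,e_j> e_j||^2, the squared distance from v to span{e_j}.)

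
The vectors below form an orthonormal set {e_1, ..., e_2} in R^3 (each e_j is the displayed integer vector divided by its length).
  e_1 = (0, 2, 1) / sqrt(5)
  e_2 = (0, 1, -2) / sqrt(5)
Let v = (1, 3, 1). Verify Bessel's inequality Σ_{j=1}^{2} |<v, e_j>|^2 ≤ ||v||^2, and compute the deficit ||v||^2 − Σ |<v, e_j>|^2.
Σ |<v, e_j>|^2 = 10; ||v||^2 = 11; deficit = 1

Write each e_j = u_j / sqrt(<u_j, u_j>) where u_j is the displayed integer vector. Then <v, e_j> = <v, u_j> / sqrt(<u_j, u_j>), so |<v, e_j>|^2 = <v, u_j>^2 / <u_j, u_j>.
Coefficients: <v, e_1> = 7/sqrt(5), <v, e_2> = 1/sqrt(5).
Square and sum: Σ |<v, e_j>|^2 = 10.
Compute ||v||^2 = v·v = 11.
Deficit = 11 − 10 = 1 ≥ 0, confirming Bessel's inequality. (The deficit equals ||v − Σ <v,e_j> e_j||^2, the squared distance from v to span{e_j}.)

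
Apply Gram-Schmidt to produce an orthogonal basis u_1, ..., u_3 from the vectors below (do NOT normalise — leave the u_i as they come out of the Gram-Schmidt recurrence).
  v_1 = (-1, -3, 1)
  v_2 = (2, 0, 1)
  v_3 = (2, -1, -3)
Orthogonal basis:
  u_1 = (-1, -3, 1)
  u_2 = (21/11, -3/11, 12/11)
  u_3 = (3/2, -3/2, -3)

Apply the Gram-Schmidt recurrence
  u_1 = v_1
  u_i = v_i − Σ_{j<i} ((v_i · u_j) / (u_j · u_j)) · u_j.

Step by step this gives:
  u_1 = (-1, -3, 1)
  u_2 = (21/11, -3/11, 12/11)
  u_3 = (3/2, -3/2, -3)

Orthogonality check:
  u_2 · u_1 = 0 (should be 0)
  u_3 · u_1 = 0 (should be 0)
  u_3 · u_2 = 0 (should be 0)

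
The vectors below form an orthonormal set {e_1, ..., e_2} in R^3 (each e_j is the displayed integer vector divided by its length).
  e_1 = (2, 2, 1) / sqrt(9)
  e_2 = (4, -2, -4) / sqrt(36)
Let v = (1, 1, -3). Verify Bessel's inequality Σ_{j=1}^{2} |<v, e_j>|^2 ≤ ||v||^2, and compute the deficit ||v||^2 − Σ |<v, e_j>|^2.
Σ |<v, e_j>|^2 = 50/9; ||v||^2 = 11; deficit = 49/9

Write each e_j = u_j / sqrt(<u_j, u_j>) where u_j is the displayed integer vector. Then <v, e_j> = <v, u_j> / sqrt(<u_j, u_j>), so |<v, e_j>|^2 = <v, u_j>^2 / <u_j, u_j>.
Coefficients: <v, e_1> = 1/sqrt(9), <v, e_2> = 14/sqrt(36).
Square and sum: Σ |<v, e_j>|^2 = 50/9.
Compute ||v||^2 = v·v = 11.
Deficit = 11 − 50/9 = 49/9 ≥ 0, confirming Bessel's inequality. (The deficit equals ||v − Σ <v,e_j> e_j||^2, the squared distance from v to span{e_j}.)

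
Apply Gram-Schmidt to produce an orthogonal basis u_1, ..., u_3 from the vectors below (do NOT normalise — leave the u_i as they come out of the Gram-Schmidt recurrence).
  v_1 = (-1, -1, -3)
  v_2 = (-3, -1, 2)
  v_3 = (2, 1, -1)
Orthogonal basis:
  u_1 = (-1, -1, -3)
  u_2 = (-35/11, -13/11, 16/11)
  u_3 = (-1/10, 11/50, -1/25)

Apply the Gram-Schmidt recurrence
  u_1 = v_1
  u_i = v_i − Σ_{j<i} ((v_i · u_j) / (u_j · u_j)) · u_j.

Step by step this gives:
  u_1 = (-1, -1, -3)
  u_2 = (-35/11, -13/11, 16/11)
  u_3 = (-1/10, 11/50, -1/25)

Orthogonality check:
  u_2 · u_1 = 0 (should be 0)
  u_3 · u_1 = 0 (should be 0)
  u_3 · u_2 = 0 (should be 0)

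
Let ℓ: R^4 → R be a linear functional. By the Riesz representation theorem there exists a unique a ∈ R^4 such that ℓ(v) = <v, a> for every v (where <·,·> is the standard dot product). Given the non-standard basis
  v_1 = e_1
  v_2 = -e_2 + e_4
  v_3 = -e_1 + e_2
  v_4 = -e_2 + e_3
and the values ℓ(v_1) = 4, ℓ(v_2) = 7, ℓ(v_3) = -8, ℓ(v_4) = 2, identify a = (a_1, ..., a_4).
a = (4, -4, -2, 3)

Write a = (a_1, ..., a_4) in the standard basis. For each basis vector v_i, ℓ(v_i) = <v_i, a> is a linear equation in the a_j's. Collect the n equations into a matrix system V a = ℓ, where row i of V is v_i (expressed in the standard basis). Since V is invertible (lower-triangular with 1s on the diagonal, up to permutation), solve by back-substitution:
  V =
[[1, 0, 0, 0],
 [0, -1, 0, 1],
 [-1, 1, 0, 0],
 [0, -1, 1, 0]]
  V a = (4, 7, -8, 2)
Solving gives a = (4, -4, -2, 3).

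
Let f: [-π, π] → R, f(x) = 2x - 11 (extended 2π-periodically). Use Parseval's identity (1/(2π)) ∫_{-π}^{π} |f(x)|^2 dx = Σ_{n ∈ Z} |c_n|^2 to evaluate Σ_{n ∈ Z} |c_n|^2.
Σ |c_n|^2 = 4π^2/3 + 121

Expand and integrate term by term over [-π, π]:
  ∫ (2x)^2 dx = 4·(2π^3/3); ∫ 2·2·(-11)·x dx = 0 (odd integrand); ∫ (-11)^2 dx = 121·2π.
So (1/(2π)) ∫_{-π}^{π} (2x - 11)^2 dx = 4π^2/3 + 121 = 4π^2/3 + 121.
Parseval ⇒ Σ |c_n|^2 = 4π^2/3 + 121.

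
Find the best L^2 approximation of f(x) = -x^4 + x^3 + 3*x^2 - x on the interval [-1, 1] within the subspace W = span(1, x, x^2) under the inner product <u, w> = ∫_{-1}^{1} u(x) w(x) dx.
g(x) = 15*x^2/7 - 2*x/5 + 3/35

The best approximation g ∈ W is the orthogonal projection of f onto W. Writing g = a_0 + a_1 x + a_2 x^2, the coefficients solve the normal equations G · a = b where
  G_{ij} = <φ_i, φ_j> and b_i = <f, φ_i>, with φ_0 = 1, φ_1 = x, φ_2 = x^2.
G =
  [2, 0, 2/3]
  [0, 2/3, 0]
  [2/3, 0, 2/5],
b = (8/5, -4/15, 32/35).
Solving gives a_0 = 3/35, a_1 = -2/5, a_2 = 15/7, so
  g(x) = 15*x^2/7 - 2*x/5 + 3/35.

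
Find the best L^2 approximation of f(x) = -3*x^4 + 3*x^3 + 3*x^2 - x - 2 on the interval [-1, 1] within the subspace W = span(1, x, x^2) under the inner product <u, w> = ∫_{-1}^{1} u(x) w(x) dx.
g(x) = 3*x^2/7 + 4*x/5 - 61/35

The best approximation g ∈ W is the orthogonal projection of f onto W. Writing g = a_0 + a_1 x + a_2 x^2, the coefficients solve the normal equations G · a = b where
  G_{ij} = <φ_i, φ_j> and b_i = <f, φ_i>, with φ_0 = 1, φ_1 = x, φ_2 = x^2.
G =
  [2, 0, 2/3]
  [0, 2/3, 0]
  [2/3, 0, 2/5],
b = (-16/5, 8/15, -104/105).
Solving gives a_0 = -61/35, a_1 = 4/5, a_2 = 3/7, so
  g(x) = 3*x^2/7 + 4*x/5 - 61/35.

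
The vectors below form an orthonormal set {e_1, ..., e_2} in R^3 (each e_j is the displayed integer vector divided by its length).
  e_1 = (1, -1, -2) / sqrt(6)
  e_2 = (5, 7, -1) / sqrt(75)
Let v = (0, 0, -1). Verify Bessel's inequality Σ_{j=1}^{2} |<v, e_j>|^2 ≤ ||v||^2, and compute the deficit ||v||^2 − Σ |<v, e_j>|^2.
Σ |<v, e_j>|^2 = 17/25; ||v||^2 = 1; deficit = 8/25

Write each e_j = u_j / sqrt(<u_j, u_j>) where u_j is the displayed integer vector. Then <v, e_j> = <v, u_j> / sqrt(<u_j, u_j>), so |<v, e_j>|^2 = <v, u_j>^2 / <u_j, u_j>.
Coefficients: <v, e_1> = 2/sqrt(6), <v, e_2> = 1/sqrt(75).
Square and sum: Σ |<v, e_j>|^2 = 17/25.
Compute ||v||^2 = v·v = 1.
Deficit = 1 − 17/25 = 8/25 ≥ 0, confirming Bessel's inequality. (The deficit equals ||v − Σ <v,e_j> e_j||^2, the squared distance from v to span{e_j}.)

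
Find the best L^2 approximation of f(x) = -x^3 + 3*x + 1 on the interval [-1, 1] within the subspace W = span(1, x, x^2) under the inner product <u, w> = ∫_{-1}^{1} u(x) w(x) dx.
g(x) = 12*x/5 + 1

The best approximation g ∈ W is the orthogonal projection of f onto W. Writing g = a_0 + a_1 x + a_2 x^2, the coefficients solve the normal equations G · a = b where
  G_{ij} = <φ_i, φ_j> and b_i = <f, φ_i>, with φ_0 = 1, φ_1 = x, φ_2 = x^2.
G =
  [2, 0, 2/3]
  [0, 2/3, 0]
  [2/3, 0, 2/5],
b = (2, 8/5, 2/3).
Solving gives a_0 = 1, a_1 = 12/5, a_2 = 0, so
  g(x) = 12*x/5 + 1.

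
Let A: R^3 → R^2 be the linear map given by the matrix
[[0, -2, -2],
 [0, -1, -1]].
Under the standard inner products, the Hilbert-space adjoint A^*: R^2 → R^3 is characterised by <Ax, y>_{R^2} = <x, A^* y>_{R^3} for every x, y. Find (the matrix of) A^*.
A^* = A^T =
[[0, 0],
 [-2, -1],
 [-2, -1]]

For real matrices with standard dot products, the defining identity <Ax, y> = <x, A^* y> gives (Ax)^T y = x^T (A^*) y, i.e. x^T A^T y = x^T (A^*) y. Since this holds for all x, y, we must have A^* = A^T. Therefore
A^* =
[[0, 0],
 [-2, -1],
 [-2, -1]].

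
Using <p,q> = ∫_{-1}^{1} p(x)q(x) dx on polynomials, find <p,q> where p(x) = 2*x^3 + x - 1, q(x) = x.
<p,q> = 22/15

Expand the product: p(x)·q(x) = 2*x^4 + x^2 - x.
∫_{-1}^{1} of each monomial x^k gives [2/(k+1) if k even, 0 if k odd]. Integrating term-by-term (or equivalently evaluating the antiderivative F(x) = 2*x^5/5 + x^3/3 - x^2/2 at the endpoints):
  F(1) − F(−1) = 7/30 − (-37/30) = 22/15.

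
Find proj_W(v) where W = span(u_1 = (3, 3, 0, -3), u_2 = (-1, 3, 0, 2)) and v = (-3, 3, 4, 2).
proj_W(v) = (-38/21, 58/21, 0, 62/21)

Set up U = [u_1 | ... | u_2] ∈ R^(4×2). The projector onto W = col(U) is P = U (U^T U)^(-1) U^T.
Compute U^T U =
  [27, 0]
  [0, 14],
and U^T v = (-6, 16).
Solve U^T U · c = U^T v for the coefficients: c = (-2/9, 8/7). The projection is proj_W(v) = U c.
Check: (v - proj_W(v)) · u_1 = 0  (should be 0).
Check: (v - proj_W(v)) · u_2 = 0  (should be 0).
Result: proj_W(v) = (-38/21, 58/21, 0, 62/21).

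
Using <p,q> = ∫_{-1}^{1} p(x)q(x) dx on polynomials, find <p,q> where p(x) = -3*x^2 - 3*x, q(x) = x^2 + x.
<p,q> = -16/5

Expand the product: p(x)·q(x) = -3*x^4 - 6*x^3 - 3*x^2.
∫_{-1}^{1} of each monomial x^k gives [2/(k+1) if k even, 0 if k odd]. Integrating term-by-term (or equivalently evaluating the antiderivative F(x) = -3*x^5/5 - 3*x^4/2 - x^3 at the endpoints):
  F(1) − F(−1) = -31/10 − (1/10) = -16/5.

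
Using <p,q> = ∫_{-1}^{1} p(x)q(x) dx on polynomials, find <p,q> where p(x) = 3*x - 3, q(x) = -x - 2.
<p,q> = 10

Expand the product: p(x)·q(x) = -3*x^2 - 3*x + 6.
∫_{-1}^{1} of each monomial x^k gives [2/(k+1) if k even, 0 if k odd]. Integrating term-by-term (or equivalently evaluating the antiderivative F(x) = -x^3 - 3*x^2/2 + 6*x at the endpoints):
  F(1) − F(−1) = 7/2 − (-13/2) = 10.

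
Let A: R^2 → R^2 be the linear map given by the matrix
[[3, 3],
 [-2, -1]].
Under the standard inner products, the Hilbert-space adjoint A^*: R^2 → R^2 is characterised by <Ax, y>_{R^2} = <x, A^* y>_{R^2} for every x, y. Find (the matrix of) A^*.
A^* = A^T =
[[3, -2],
 [3, -1]]

For real matrices with standard dot products, the defining identity <Ax, y> = <x, A^* y> gives (Ax)^T y = x^T (A^*) y, i.e. x^T A^T y = x^T (A^*) y. Since this holds for all x, y, we must have A^* = A^T. Therefore
A^* =
[[3, -2],
 [3, -1]].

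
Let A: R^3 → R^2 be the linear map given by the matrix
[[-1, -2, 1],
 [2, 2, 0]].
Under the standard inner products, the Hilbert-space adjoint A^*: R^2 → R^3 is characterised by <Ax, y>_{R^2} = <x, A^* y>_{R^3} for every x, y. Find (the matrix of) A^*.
A^* = A^T =
[[-1, 2],
 [-2, 2],
 [1, 0]]

For real matrices with standard dot products, the defining identity <Ax, y> = <x, A^* y> gives (Ax)^T y = x^T (A^*) y, i.e. x^T A^T y = x^T (A^*) y. Since this holds for all x, y, we must have A^* = A^T. Therefore
A^* =
[[-1, 2],
 [-2, 2],
 [1, 0]].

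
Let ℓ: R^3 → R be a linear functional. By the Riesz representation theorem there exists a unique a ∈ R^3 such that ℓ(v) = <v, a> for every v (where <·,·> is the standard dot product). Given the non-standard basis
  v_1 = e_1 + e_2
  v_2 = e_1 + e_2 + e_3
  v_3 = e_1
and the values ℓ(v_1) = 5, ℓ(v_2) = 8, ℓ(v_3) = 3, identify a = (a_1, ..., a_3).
a = (3, 2, 3)

Write a = (a_1, ..., a_3) in the standard basis. For each basis vector v_i, ℓ(v_i) = <v_i, a> is a linear equation in the a_j's. Collect the n equations into a matrix system V a = ℓ, where row i of V is v_i (expressed in the standard basis). Since V is invertible (lower-triangular with 1s on the diagonal, up to permutation), solve by back-substitution:
  V =
[[1, 1, 0],
 [1, 1, 1],
 [1, 0, 0]]
  V a = (5, 8, 3)
Solving gives a = (3, 2, 3).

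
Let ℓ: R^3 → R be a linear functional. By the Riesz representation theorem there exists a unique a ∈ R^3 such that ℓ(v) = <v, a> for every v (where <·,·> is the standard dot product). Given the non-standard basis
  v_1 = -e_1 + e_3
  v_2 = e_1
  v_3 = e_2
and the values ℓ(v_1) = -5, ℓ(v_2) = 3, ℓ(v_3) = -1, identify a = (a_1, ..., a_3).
a = (3, -1, -2)

Write a = (a_1, ..., a_3) in the standard basis. For each basis vector v_i, ℓ(v_i) = <v_i, a> is a linear equation in the a_j's. Collect the n equations into a matrix system V a = ℓ, where row i of V is v_i (expressed in the standard basis). Since V is invertible (lower-triangular with 1s on the diagonal, up to permutation), solve by back-substitution:
  V =
[[-1, 0, 1],
 [1, 0, 0],
 [0, 1, 0]]
  V a = (-5, 3, -1)
Solving gives a = (3, -1, -2).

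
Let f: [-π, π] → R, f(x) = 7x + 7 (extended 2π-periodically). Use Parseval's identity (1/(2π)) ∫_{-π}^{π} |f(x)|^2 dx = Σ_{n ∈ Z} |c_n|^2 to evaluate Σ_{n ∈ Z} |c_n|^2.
Σ |c_n|^2 = 49π^2/3 + 49

Expand and integrate term by term over [-π, π]:
  ∫ (7x)^2 dx = 49·(2π^3/3); ∫ 2·7·(7)·x dx = 0 (odd integrand); ∫ 7^2 dx = 49·2π.
So (1/(2π)) ∫_{-π}^{π} (7x + 7)^2 dx = 49π^2/3 + 49 = 49π^2/3 + 49.
Parseval ⇒ Σ |c_n|^2 = 49π^2/3 + 49.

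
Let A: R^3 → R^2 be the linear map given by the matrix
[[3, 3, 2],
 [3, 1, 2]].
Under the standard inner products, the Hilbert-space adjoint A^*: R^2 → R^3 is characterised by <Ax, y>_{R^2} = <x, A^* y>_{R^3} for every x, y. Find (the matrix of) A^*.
A^* = A^T =
[[3, 3],
 [3, 1],
 [2, 2]]

For real matrices with standard dot products, the defining identity <Ax, y> = <x, A^* y> gives (Ax)^T y = x^T (A^*) y, i.e. x^T A^T y = x^T (A^*) y. Since this holds for all x, y, we must have A^* = A^T. Therefore
A^* =
[[3, 3],
 [3, 1],
 [2, 2]].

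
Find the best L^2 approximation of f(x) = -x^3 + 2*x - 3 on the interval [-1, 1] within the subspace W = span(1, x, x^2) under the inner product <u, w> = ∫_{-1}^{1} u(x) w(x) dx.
g(x) = 7*x/5 - 3

The best approximation g ∈ W is the orthogonal projection of f onto W. Writing g = a_0 + a_1 x + a_2 x^2, the coefficients solve the normal equations G · a = b where
  G_{ij} = <φ_i, φ_j> and b_i = <f, φ_i>, with φ_0 = 1, φ_1 = x, φ_2 = x^2.
G =
  [2, 0, 2/3]
  [0, 2/3, 0]
  [2/3, 0, 2/5],
b = (-6, 14/15, -2).
Solving gives a_0 = -3, a_1 = 7/5, a_2 = 0, so
  g(x) = 7*x/5 - 3.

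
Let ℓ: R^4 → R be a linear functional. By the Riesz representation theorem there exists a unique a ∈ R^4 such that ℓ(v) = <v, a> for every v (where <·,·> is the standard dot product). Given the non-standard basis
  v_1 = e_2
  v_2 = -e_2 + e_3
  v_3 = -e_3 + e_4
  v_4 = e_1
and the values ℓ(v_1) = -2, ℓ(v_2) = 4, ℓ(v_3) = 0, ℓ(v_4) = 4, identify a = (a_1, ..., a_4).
a = (4, -2, 2, 2)

Write a = (a_1, ..., a_4) in the standard basis. For each basis vector v_i, ℓ(v_i) = <v_i, a> is a linear equation in the a_j's. Collect the n equations into a matrix system V a = ℓ, where row i of V is v_i (expressed in the standard basis). Since V is invertible (lower-triangular with 1s on the diagonal, up to permutation), solve by back-substitution:
  V =
[[0, 1, 0, 0],
 [0, -1, 1, 0],
 [0, 0, -1, 1],
 [1, 0, 0, 0]]
  V a = (-2, 4, 0, 4)
Solving gives a = (4, -2, 2, 2).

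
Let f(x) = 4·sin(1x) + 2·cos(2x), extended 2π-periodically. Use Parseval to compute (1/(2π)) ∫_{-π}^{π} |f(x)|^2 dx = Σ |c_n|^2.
Σ |c_n|^2 = 10

Expand |f|^2 and use orthogonality of {sin(nx), cos(mx)} on [-π, π]:
  ∫_{-π}^{π} sin(nx)^2 dx = π, ∫ cos(mx)^2 dx = π, and cross terms integrate to 0.
So ∫_{-π}^{π} f(x)^2 dx = 4^2 · π + 2^2 · π = (16 + 4)π.
Divide by 2π: (16 + 4)/2 = 10.
By Parseval, this equals Σ |c_n|^2.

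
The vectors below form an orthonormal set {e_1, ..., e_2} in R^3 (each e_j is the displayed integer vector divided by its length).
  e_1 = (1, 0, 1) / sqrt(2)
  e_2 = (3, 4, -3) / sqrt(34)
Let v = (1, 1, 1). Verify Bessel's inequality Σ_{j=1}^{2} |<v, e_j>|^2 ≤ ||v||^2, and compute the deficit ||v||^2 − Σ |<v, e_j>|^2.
Σ |<v, e_j>|^2 = 42/17; ||v||^2 = 3; deficit = 9/17

Write each e_j = u_j / sqrt(<u_j, u_j>) where u_j is the displayed integer vector. Then <v, e_j> = <v, u_j> / sqrt(<u_j, u_j>), so |<v, e_j>|^2 = <v, u_j>^2 / <u_j, u_j>.
Coefficients: <v, e_1> = 2/sqrt(2), <v, e_2> = 4/sqrt(34).
Square and sum: Σ |<v, e_j>|^2 = 42/17.
Compute ||v||^2 = v·v = 3.
Deficit = 3 − 42/17 = 9/17 ≥ 0, confirming Bessel's inequality. (The deficit equals ||v − Σ <v,e_j> e_j||^2, the squared distance from v to span{e_j}.)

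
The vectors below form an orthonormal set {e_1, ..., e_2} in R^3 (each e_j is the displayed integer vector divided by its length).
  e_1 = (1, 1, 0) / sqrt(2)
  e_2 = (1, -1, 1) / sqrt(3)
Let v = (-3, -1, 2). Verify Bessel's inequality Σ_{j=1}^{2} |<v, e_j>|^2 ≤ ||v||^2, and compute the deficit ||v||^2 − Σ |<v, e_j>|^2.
Σ |<v, e_j>|^2 = 8; ||v||^2 = 14; deficit = 6

Write each e_j = u_j / sqrt(<u_j, u_j>) where u_j is the displayed integer vector. Then <v, e_j> = <v, u_j> / sqrt(<u_j, u_j>), so |<v, e_j>|^2 = <v, u_j>^2 / <u_j, u_j>.
Coefficients: <v, e_1> = -4/sqrt(2), <v, e_2> = 0/sqrt(3).
Square and sum: Σ |<v, e_j>|^2 = 8.
Compute ||v||^2 = v·v = 14.
Deficit = 14 − 8 = 6 ≥ 0, confirming Bessel's inequality. (The deficit equals ||v − Σ <v,e_j> e_j||^2, the squared distance from v to span{e_j}.)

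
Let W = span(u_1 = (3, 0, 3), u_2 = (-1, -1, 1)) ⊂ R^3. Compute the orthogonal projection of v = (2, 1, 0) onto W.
proj_W(v) = (2, 1, 0)

Set up U = [u_1 | ... | u_2] ∈ R^(3×2). The projector onto W = col(U) is P = U (U^T U)^(-1) U^T.
Compute U^T U =
  [18, 0]
  [0, 3],
and U^T v = (6, -3).
Solve U^T U · c = U^T v for the coefficients: c = (1/3, -1). The projection is proj_W(v) = U c.
Check: (v - proj_W(v)) · u_1 = 0  (should be 0).
Check: (v - proj_W(v)) · u_2 = 0  (should be 0).
Result: proj_W(v) = (2, 1, 0).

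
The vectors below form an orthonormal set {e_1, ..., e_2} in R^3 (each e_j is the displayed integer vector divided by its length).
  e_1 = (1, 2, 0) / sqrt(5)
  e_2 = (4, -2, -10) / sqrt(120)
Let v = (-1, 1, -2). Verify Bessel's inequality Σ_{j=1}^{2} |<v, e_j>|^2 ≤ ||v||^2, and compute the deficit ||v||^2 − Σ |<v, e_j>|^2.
Σ |<v, e_j>|^2 = 11/6; ||v||^2 = 6; deficit = 25/6

Write each e_j = u_j / sqrt(<u_j, u_j>) where u_j is the displayed integer vector. Then <v, e_j> = <v, u_j> / sqrt(<u_j, u_j>), so |<v, e_j>|^2 = <v, u_j>^2 / <u_j, u_j>.
Coefficients: <v, e_1> = 1/sqrt(5), <v, e_2> = 14/sqrt(120).
Square and sum: Σ |<v, e_j>|^2 = 11/6.
Compute ||v||^2 = v·v = 6.
Deficit = 6 − 11/6 = 25/6 ≥ 0, confirming Bessel's inequality. (The deficit equals ||v − Σ <v,e_j> e_j||^2, the squared distance from v to span{e_j}.)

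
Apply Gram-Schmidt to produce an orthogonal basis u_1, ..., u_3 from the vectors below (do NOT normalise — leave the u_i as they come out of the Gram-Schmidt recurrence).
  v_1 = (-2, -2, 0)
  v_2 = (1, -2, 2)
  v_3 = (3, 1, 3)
Orthogonal basis:
  u_1 = (-2, -2, 0)
  u_2 = (3/2, -3/2, 2)
  u_3 = (-10/17, 10/17, 15/17)

Apply the Gram-Schmidt recurrence
  u_1 = v_1
  u_i = v_i − Σ_{j<i} ((v_i · u_j) / (u_j · u_j)) · u_j.

Step by step this gives:
  u_1 = (-2, -2, 0)
  u_2 = (3/2, -3/2, 2)
  u_3 = (-10/17, 10/17, 15/17)

Orthogonality check:
  u_2 · u_1 = 0 (should be 0)
  u_3 · u_1 = 0 (should be 0)
  u_3 · u_2 = 0 (should be 0)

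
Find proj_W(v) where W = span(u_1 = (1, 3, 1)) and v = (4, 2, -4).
proj_W(v) = (6/11, 18/11, 6/11)

Set up U = [u_1 | ... | u_1] ∈ R^(3×1). The projector onto W = col(U) is P = U (U^T U)^(-1) U^T.
Compute U^T U =
  [11],
and U^T v = (6).
Solve U^T U · c = U^T v for the coefficients: c = (6/11). The projection is proj_W(v) = U c.
Check: (v - proj_W(v)) · u_1 = 0  (should be 0).
Result: proj_W(v) = (6/11, 18/11, 6/11).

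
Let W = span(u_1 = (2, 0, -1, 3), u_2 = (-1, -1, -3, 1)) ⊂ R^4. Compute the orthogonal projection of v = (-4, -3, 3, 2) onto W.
proj_W(v) = (-35/38, -5/38, 0, -20/19)

Set up U = [u_1 | ... | u_2] ∈ R^(4×2). The projector onto W = col(U) is P = U (U^T U)^(-1) U^T.
Compute U^T U =
  [14, 4]
  [4, 12],
and U^T v = (-5, 0).
Solve U^T U · c = U^T v for the coefficients: c = (-15/38, 5/38). The projection is proj_W(v) = U c.
Check: (v - proj_W(v)) · u_1 = 0  (should be 0).
Check: (v - proj_W(v)) · u_2 = 0  (should be 0).
Result: proj_W(v) = (-35/38, -5/38, 0, -20/19).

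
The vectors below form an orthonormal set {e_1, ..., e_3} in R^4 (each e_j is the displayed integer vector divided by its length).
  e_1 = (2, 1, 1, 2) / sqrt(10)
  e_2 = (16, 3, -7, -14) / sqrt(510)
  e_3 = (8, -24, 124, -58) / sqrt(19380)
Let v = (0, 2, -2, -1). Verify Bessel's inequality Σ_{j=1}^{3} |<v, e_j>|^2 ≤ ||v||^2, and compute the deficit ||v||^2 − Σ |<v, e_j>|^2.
Σ |<v, e_j>|^2 = 531/95; ||v||^2 = 9; deficit = 324/95

Write each e_j = u_j / sqrt(<u_j, u_j>) where u_j is the displayed integer vector. Then <v, e_j> = <v, u_j> / sqrt(<u_j, u_j>), so |<v, e_j>|^2 = <v, u_j>^2 / <u_j, u_j>.
Coefficients: <v, e_1> = -2/sqrt(10), <v, e_2> = 34/sqrt(510), <v, e_3> = -238/sqrt(19380).
Square and sum: Σ |<v, e_j>|^2 = 531/95.
Compute ||v||^2 = v·v = 9.
Deficit = 9 − 531/95 = 324/95 ≥ 0, confirming Bessel's inequality. (The deficit equals ||v − Σ <v,e_j> e_j||^2, the squared distance from v to span{e_j}.)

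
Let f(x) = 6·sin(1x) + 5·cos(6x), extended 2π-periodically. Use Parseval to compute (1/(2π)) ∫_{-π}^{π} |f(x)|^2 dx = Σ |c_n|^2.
Σ |c_n|^2 = 61/2

Expand |f|^2 and use orthogonality of {sin(nx), cos(mx)} on [-π, π]:
  ∫_{-π}^{π} sin(nx)^2 dx = π, ∫ cos(mx)^2 dx = π, and cross terms integrate to 0.
So ∫_{-π}^{π} f(x)^2 dx = 6^2 · π + 5^2 · π = (36 + 25)π.
Divide by 2π: (36 + 25)/2 = 61/2.
By Parseval, this equals Σ |c_n|^2.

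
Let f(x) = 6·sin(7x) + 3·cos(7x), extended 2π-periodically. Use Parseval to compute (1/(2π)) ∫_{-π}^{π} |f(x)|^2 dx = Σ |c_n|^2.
Σ |c_n|^2 = 45/2

Expand |f|^2 and use orthogonality of {sin(nx), cos(mx)} on [-π, π]:
  ∫_{-π}^{π} sin(nx)^2 dx = π, ∫ cos(mx)^2 dx = π, and cross terms integrate to 0.
So ∫_{-π}^{π} f(x)^2 dx = 6^2 · π + 3^2 · π = (36 + 9)π.
Divide by 2π: (36 + 9)/2 = 45/2.
By Parseval, this equals Σ |c_n|^2.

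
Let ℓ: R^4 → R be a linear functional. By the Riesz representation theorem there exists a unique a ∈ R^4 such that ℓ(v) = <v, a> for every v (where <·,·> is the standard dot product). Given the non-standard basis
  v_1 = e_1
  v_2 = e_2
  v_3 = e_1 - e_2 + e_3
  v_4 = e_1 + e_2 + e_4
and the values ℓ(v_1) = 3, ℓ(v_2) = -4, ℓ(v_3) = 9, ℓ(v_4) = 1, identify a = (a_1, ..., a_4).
a = (3, -4, 2, 2)

Write a = (a_1, ..., a_4) in the standard basis. For each basis vector v_i, ℓ(v_i) = <v_i, a> is a linear equation in the a_j's. Collect the n equations into a matrix system V a = ℓ, where row i of V is v_i (expressed in the standard basis). Since V is invertible (lower-triangular with 1s on the diagonal, up to permutation), solve by back-substitution:
  V =
[[1, 0, 0, 0],
 [0, 1, 0, 0],
 [1, -1, 1, 0],
 [1, 1, 0, 1]]
  V a = (3, -4, 9, 1)
Solving gives a = (3, -4, 2, 2).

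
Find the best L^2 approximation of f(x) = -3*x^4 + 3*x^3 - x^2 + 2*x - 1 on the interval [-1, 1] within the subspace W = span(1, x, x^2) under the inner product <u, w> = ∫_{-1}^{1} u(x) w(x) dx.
g(x) = -25*x^2/7 + 19*x/5 - 26/35

The best approximation g ∈ W is the orthogonal projection of f onto W. Writing g = a_0 + a_1 x + a_2 x^2, the coefficients solve the normal equations G · a = b where
  G_{ij} = <φ_i, φ_j> and b_i = <f, φ_i>, with φ_0 = 1, φ_1 = x, φ_2 = x^2.
G =
  [2, 0, 2/3]
  [0, 2/3, 0]
  [2/3, 0, 2/5],
b = (-58/15, 38/15, -202/105).
Solving gives a_0 = -26/35, a_1 = 19/5, a_2 = -25/7, so
  g(x) = -25*x^2/7 + 19*x/5 - 26/35.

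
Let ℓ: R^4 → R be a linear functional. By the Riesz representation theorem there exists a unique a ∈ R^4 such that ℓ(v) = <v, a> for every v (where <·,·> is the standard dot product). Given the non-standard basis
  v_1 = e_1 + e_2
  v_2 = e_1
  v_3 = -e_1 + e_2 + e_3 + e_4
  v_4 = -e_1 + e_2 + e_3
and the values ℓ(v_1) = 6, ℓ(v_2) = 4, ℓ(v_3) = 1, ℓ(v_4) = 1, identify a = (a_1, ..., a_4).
a = (4, 2, 3, 0)

Write a = (a_1, ..., a_4) in the standard basis. For each basis vector v_i, ℓ(v_i) = <v_i, a> is a linear equation in the a_j's. Collect the n equations into a matrix system V a = ℓ, where row i of V is v_i (expressed in the standard basis). Since V is invertible (lower-triangular with 1s on the diagonal, up to permutation), solve by back-substitution:
  V =
[[1, 1, 0, 0],
 [1, 0, 0, 0],
 [-1, 1, 1, 1],
 [-1, 1, 1, 0]]
  V a = (6, 4, 1, 1)
Solving gives a = (4, 2, 3, 0).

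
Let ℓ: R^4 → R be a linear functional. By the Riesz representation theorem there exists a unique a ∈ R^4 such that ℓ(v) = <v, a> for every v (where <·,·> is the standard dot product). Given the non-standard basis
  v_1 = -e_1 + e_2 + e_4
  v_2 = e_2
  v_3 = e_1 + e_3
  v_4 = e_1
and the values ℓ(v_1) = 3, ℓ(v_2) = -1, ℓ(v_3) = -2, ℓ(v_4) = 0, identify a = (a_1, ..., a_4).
a = (0, -1, -2, 4)

Write a = (a_1, ..., a_4) in the standard basis. For each basis vector v_i, ℓ(v_i) = <v_i, a> is a linear equation in the a_j's. Collect the n equations into a matrix system V a = ℓ, where row i of V is v_i (expressed in the standard basis). Since V is invertible (lower-triangular with 1s on the diagonal, up to permutation), solve by back-substitution:
  V =
[[-1, 1, 0, 1],
 [0, 1, 0, 0],
 [1, 0, 1, 0],
 [1, 0, 0, 0]]
  V a = (3, -1, -2, 0)
Solving gives a = (0, -1, -2, 4).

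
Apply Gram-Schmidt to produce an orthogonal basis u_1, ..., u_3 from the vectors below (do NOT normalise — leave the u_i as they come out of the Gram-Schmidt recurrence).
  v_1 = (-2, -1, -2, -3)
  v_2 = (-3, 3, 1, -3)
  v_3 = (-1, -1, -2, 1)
Orthogonal basis:
  u_1 = (-2, -1, -2, -3)
  u_2 = (-17/9, 32/9, 19/9, -4/3)
  u_3 = (-235/202, 37/101, -177/202, 125/101)

Apply the Gram-Schmidt recurrence
  u_1 = v_1
  u_i = v_i − Σ_{j<i} ((v_i · u_j) / (u_j · u_j)) · u_j.

Step by step this gives:
  u_1 = (-2, -1, -2, -3)
  u_2 = (-17/9, 32/9, 19/9, -4/3)
  u_3 = (-235/202, 37/101, -177/202, 125/101)

Orthogonality check:
  u_2 · u_1 = 0 (should be 0)
  u_3 · u_1 = 0 (should be 0)
  u_3 · u_2 = 0 (should be 0)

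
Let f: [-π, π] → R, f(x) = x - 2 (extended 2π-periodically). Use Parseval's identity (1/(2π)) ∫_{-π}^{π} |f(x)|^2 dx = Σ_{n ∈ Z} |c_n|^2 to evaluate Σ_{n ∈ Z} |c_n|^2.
Σ |c_n|^2 = π^2/3 + 4

Expand and integrate term by term over [-π, π]:
  ∫ (x)^2 dx = 1·(2π^3/3); ∫ 2·1·(-2)·x dx = 0 (odd integrand); ∫ (-2)^2 dx = 4·2π.
So (1/(2π)) ∫_{-π}^{π} (x - 2)^2 dx = 1π^2/3 + 4 = π^2/3 + 4.
Parseval ⇒ Σ |c_n|^2 = π^2/3 + 4.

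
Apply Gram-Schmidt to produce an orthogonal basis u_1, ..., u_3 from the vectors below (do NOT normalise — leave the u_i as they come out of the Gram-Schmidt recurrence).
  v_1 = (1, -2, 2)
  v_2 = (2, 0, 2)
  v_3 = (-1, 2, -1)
Orthogonal basis:
  u_1 = (1, -2, 2)
  u_2 = (4/3, 4/3, 2/3)
  u_3 = (-4/9, 2/9, 4/9)

Apply the Gram-Schmidt recurrence
  u_1 = v_1
  u_i = v_i − Σ_{j<i} ((v_i · u_j) / (u_j · u_j)) · u_j.

Step by step this gives:
  u_1 = (1, -2, 2)
  u_2 = (4/3, 4/3, 2/3)
  u_3 = (-4/9, 2/9, 4/9)

Orthogonality check:
  u_2 · u_1 = 0 (should be 0)
  u_3 · u_1 = 0 (should be 0)
  u_3 · u_2 = 0 (should be 0)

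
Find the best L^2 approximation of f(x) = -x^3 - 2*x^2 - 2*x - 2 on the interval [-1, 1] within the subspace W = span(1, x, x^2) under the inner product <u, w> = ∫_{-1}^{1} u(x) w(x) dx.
g(x) = -2*x^2 - 13*x/5 - 2

The best approximation g ∈ W is the orthogonal projection of f onto W. Writing g = a_0 + a_1 x + a_2 x^2, the coefficients solve the normal equations G · a = b where
  G_{ij} = <φ_i, φ_j> and b_i = <f, φ_i>, with φ_0 = 1, φ_1 = x, φ_2 = x^2.
G =
  [2, 0, 2/3]
  [0, 2/3, 0]
  [2/3, 0, 2/5],
b = (-16/3, -26/15, -32/15).
Solving gives a_0 = -2, a_1 = -13/5, a_2 = -2, so
  g(x) = -2*x^2 - 13*x/5 - 2.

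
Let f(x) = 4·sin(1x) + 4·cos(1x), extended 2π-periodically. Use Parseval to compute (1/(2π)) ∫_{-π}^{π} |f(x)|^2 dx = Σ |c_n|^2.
Σ |c_n|^2 = 16

Expand |f|^2 and use orthogonality of {sin(nx), cos(mx)} on [-π, π]:
  ∫_{-π}^{π} sin(nx)^2 dx = π, ∫ cos(mx)^2 dx = π, and cross terms integrate to 0.
So ∫_{-π}^{π} f(x)^2 dx = 4^2 · π + 4^2 · π = (16 + 16)π.
Divide by 2π: (16 + 16)/2 = 16.
By Parseval, this equals Σ |c_n|^2.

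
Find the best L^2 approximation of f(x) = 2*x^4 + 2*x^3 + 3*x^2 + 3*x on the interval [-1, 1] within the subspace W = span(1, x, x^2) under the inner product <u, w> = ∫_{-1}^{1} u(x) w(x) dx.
g(x) = 33*x^2/7 + 21*x/5 - 6/35

The best approximation g ∈ W is the orthogonal projection of f onto W. Writing g = a_0 + a_1 x + a_2 x^2, the coefficients solve the normal equations G · a = b where
  G_{ij} = <φ_i, φ_j> and b_i = <f, φ_i>, with φ_0 = 1, φ_1 = x, φ_2 = x^2.
G =
  [2, 0, 2/3]
  [0, 2/3, 0]
  [2/3, 0, 2/5],
b = (14/5, 14/5, 62/35).
Solving gives a_0 = -6/35, a_1 = 21/5, a_2 = 33/7, so
  g(x) = 33*x^2/7 + 21*x/5 - 6/35.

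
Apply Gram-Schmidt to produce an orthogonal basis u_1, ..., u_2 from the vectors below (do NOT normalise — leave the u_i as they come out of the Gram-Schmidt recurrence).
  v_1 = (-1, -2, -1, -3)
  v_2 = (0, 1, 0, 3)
Orthogonal basis:
  u_1 = (-1, -2, -1, -3)
  u_2 = (-11/15, -7/15, -11/15, 4/5)

Apply the Gram-Schmidt recurrence
  u_1 = v_1
  u_i = v_i − Σ_{j<i} ((v_i · u_j) / (u_j · u_j)) · u_j.

Step by step this gives:
  u_1 = (-1, -2, -1, -3)
  u_2 = (-11/15, -7/15, -11/15, 4/5)

Orthogonality check:
  u_2 · u_1 = 0 (should be 0)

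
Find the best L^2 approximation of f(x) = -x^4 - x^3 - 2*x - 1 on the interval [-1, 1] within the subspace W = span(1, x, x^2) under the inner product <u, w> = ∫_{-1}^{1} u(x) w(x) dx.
g(x) = -6*x^2/7 - 13*x/5 - 32/35

The best approximation g ∈ W is the orthogonal projection of f onto W. Writing g = a_0 + a_1 x + a_2 x^2, the coefficients solve the normal equations G · a = b where
  G_{ij} = <φ_i, φ_j> and b_i = <f, φ_i>, with φ_0 = 1, φ_1 = x, φ_2 = x^2.
G =
  [2, 0, 2/3]
  [0, 2/3, 0]
  [2/3, 0, 2/5],
b = (-12/5, -26/15, -20/21).
Solving gives a_0 = -32/35, a_1 = -13/5, a_2 = -6/7, so
  g(x) = -6*x^2/7 - 13*x/5 - 32/35.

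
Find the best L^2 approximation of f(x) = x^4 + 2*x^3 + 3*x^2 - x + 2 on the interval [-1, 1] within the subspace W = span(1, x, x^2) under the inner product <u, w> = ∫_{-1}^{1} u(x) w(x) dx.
g(x) = 27*x^2/7 + x/5 + 67/35

The best approximation g ∈ W is the orthogonal projection of f onto W. Writing g = a_0 + a_1 x + a_2 x^2, the coefficients solve the normal equations G · a = b where
  G_{ij} = <φ_i, φ_j> and b_i = <f, φ_i>, with φ_0 = 1, φ_1 = x, φ_2 = x^2.
G =
  [2, 0, 2/3]
  [0, 2/3, 0]
  [2/3, 0, 2/5],
b = (32/5, 2/15, 296/105).
Solving gives a_0 = 67/35, a_1 = 1/5, a_2 = 27/7, so
  g(x) = 27*x^2/7 + x/5 + 67/35.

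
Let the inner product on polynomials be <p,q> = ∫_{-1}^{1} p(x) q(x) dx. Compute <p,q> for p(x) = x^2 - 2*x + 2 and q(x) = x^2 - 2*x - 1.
<p,q> = -4/15

Expand the product: p(x)·q(x) = x^4 - 4*x^3 + 5*x^2 - 2*x - 2.
∫_{-1}^{1} of each monomial x^k gives [2/(k+1) if k even, 0 if k odd]. Integrating term-by-term (or equivalently evaluating the antiderivative F(x) = x^5/5 - x^4 + 5*x^3/3 - x^2 - 2*x at the endpoints):
  F(1) − F(−1) = -32/15 − (-28/15) = -4/15.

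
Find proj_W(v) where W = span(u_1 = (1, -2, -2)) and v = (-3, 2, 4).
proj_W(v) = (-5/3, 10/3, 10/3)

Set up U = [u_1 | ... | u_1] ∈ R^(3×1). The projector onto W = col(U) is P = U (U^T U)^(-1) U^T.
Compute U^T U =
  [9],
and U^T v = (-15).
Solve U^T U · c = U^T v for the coefficients: c = (-5/3). The projection is proj_W(v) = U c.
Check: (v - proj_W(v)) · u_1 = 0  (should be 0).
Result: proj_W(v) = (-5/3, 10/3, 10/3).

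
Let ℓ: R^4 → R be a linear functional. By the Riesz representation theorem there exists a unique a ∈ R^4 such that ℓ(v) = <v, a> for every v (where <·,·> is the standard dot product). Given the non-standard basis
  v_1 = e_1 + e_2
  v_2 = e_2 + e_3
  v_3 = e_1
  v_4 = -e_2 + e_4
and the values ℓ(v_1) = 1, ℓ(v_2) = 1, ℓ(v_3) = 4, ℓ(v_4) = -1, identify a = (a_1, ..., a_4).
a = (4, -3, 4, -4)

Write a = (a_1, ..., a_4) in the standard basis. For each basis vector v_i, ℓ(v_i) = <v_i, a> is a linear equation in the a_j's. Collect the n equations into a matrix system V a = ℓ, where row i of V is v_i (expressed in the standard basis). Since V is invertible (lower-triangular with 1s on the diagonal, up to permutation), solve by back-substitution:
  V =
[[1, 1, 0, 0],
 [0, 1, 1, 0],
 [1, 0, 0, 0],
 [0, -1, 0, 1]]
  V a = (1, 1, 4, -1)
Solving gives a = (4, -3, 4, -4).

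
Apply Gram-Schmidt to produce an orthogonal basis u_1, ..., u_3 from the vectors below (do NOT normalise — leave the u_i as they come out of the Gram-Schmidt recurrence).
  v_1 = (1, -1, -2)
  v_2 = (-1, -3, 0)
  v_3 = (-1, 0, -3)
Orthogonal basis:
  u_1 = (1, -1, -2)
  u_2 = (-4/3, -8/3, 2/3)
  u_3 = (-27/14, 9/14, -9/7)

Apply the Gram-Schmidt recurrence
  u_1 = v_1
  u_i = v_i − Σ_{j<i} ((v_i · u_j) / (u_j · u_j)) · u_j.

Step by step this gives:
  u_1 = (1, -1, -2)
  u_2 = (-4/3, -8/3, 2/3)
  u_3 = (-27/14, 9/14, -9/7)

Orthogonality check:
  u_2 · u_1 = 0 (should be 0)
  u_3 · u_1 = 0 (should be 0)
  u_3 · u_2 = 0 (should be 0)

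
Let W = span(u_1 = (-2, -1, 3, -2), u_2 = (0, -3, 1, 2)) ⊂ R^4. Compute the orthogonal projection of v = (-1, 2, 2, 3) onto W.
proj_W(v) = (1/31, -13/31, 3/31, 10/31)

Set up U = [u_1 | ... | u_2] ∈ R^(4×2). The projector onto W = col(U) is P = U (U^T U)^(-1) U^T.
Compute U^T U =
  [18, 2]
  [2, 14],
and U^T v = (0, 2).
Solve U^T U · c = U^T v for the coefficients: c = (-1/62, 9/62). The projection is proj_W(v) = U c.
Check: (v - proj_W(v)) · u_1 = 0  (should be 0).
Check: (v - proj_W(v)) · u_2 = 0  (should be 0).
Result: proj_W(v) = (1/31, -13/31, 3/31, 10/31).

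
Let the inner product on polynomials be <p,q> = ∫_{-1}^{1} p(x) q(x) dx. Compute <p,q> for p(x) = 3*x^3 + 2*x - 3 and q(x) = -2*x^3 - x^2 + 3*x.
<p,q> = 44/7

Expand the product: p(x)·q(x) = -6*x^6 - 3*x^5 + 5*x^4 + 4*x^3 + 9*x^2 - 9*x.
∫_{-1}^{1} of each monomial x^k gives [2/(k+1) if k even, 0 if k odd]. Integrating term-by-term (or equivalently evaluating the antiderivative F(x) = -6*x^7/7 - x^6/2 + x^5 + x^4 + 3*x^3 - 9*x^2/2 at the endpoints):
  F(1) − F(−1) = -6/7 − (-50/7) = 44/7.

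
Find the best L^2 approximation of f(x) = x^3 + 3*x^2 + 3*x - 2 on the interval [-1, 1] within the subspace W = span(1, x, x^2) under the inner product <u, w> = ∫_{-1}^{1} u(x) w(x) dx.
g(x) = 3*x^2 + 18*x/5 - 2

The best approximation g ∈ W is the orthogonal projection of f onto W. Writing g = a_0 + a_1 x + a_2 x^2, the coefficients solve the normal equations G · a = b where
  G_{ij} = <φ_i, φ_j> and b_i = <f, φ_i>, with φ_0 = 1, φ_1 = x, φ_2 = x^2.
G =
  [2, 0, 2/3]
  [0, 2/3, 0]
  [2/3, 0, 2/5],
b = (-2, 12/5, -2/15).
Solving gives a_0 = -2, a_1 = 18/5, a_2 = 3, so
  g(x) = 3*x^2 + 18*x/5 - 2.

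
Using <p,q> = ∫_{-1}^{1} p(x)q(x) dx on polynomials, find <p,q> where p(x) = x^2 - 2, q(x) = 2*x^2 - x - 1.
<p,q> = 22/15

Expand the product: p(x)·q(x) = 2*x^4 - x^3 - 5*x^2 + 2*x + 2.
∫_{-1}^{1} of each monomial x^k gives [2/(k+1) if k even, 0 if k odd]. Integrating term-by-term (or equivalently evaluating the antiderivative F(x) = 2*x^5/5 - x^4/4 - 5*x^3/3 + x^2 + 2*x at the endpoints):
  F(1) − F(−1) = 89/60 − (1/60) = 22/15.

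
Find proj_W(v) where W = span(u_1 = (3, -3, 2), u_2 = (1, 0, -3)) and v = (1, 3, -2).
proj_W(v) = (-113/211, 237/211, -530/211)

Set up U = [u_1 | ... | u_2] ∈ R^(3×2). The projector onto W = col(U) is P = U (U^T U)^(-1) U^T.
Compute U^T U =
  [22, -3]
  [-3, 10],
and U^T v = (-10, 7).
Solve U^T U · c = U^T v for the coefficients: c = (-79/211, 124/211). The projection is proj_W(v) = U c.
Check: (v - proj_W(v)) · u_1 = 0  (should be 0).
Check: (v - proj_W(v)) · u_2 = 0  (should be 0).
Result: proj_W(v) = (-113/211, 237/211, -530/211).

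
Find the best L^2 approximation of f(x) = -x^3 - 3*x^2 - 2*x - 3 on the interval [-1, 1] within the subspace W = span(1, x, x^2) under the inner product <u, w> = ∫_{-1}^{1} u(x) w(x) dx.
g(x) = -3*x^2 - 13*x/5 - 3

The best approximation g ∈ W is the orthogonal projection of f onto W. Writing g = a_0 + a_1 x + a_2 x^2, the coefficients solve the normal equations G · a = b where
  G_{ij} = <φ_i, φ_j> and b_i = <f, φ_i>, with φ_0 = 1, φ_1 = x, φ_2 = x^2.
G =
  [2, 0, 2/3]
  [0, 2/3, 0]
  [2/3, 0, 2/5],
b = (-8, -26/15, -16/5).
Solving gives a_0 = -3, a_1 = -13/5, a_2 = -3, so
  g(x) = -3*x^2 - 13*x/5 - 3.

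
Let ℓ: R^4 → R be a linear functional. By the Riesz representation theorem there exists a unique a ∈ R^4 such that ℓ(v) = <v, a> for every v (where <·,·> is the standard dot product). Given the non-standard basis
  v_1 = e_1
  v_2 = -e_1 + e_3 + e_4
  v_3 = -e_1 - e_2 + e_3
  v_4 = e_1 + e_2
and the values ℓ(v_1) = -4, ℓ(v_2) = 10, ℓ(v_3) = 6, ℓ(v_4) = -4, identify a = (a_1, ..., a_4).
a = (-4, 0, 2, 4)

Write a = (a_1, ..., a_4) in the standard basis. For each basis vector v_i, ℓ(v_i) = <v_i, a> is a linear equation in the a_j's. Collect the n equations into a matrix system V a = ℓ, where row i of V is v_i (expressed in the standard basis). Since V is invertible (lower-triangular with 1s on the diagonal, up to permutation), solve by back-substitution:
  V =
[[1, 0, 0, 0],
 [-1, 0, 1, 1],
 [-1, -1, 1, 0],
 [1, 1, 0, 0]]
  V a = (-4, 10, 6, -4)
Solving gives a = (-4, 0, 2, 4).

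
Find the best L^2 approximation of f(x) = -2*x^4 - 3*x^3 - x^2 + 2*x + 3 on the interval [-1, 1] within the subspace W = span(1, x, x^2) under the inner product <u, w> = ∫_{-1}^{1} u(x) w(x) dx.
g(x) = -19*x^2/7 + x/5 + 111/35

The best approximation g ∈ W is the orthogonal projection of f onto W. Writing g = a_0 + a_1 x + a_2 x^2, the coefficients solve the normal equations G · a = b where
  G_{ij} = <φ_i, φ_j> and b_i = <f, φ_i>, with φ_0 = 1, φ_1 = x, φ_2 = x^2.
G =
  [2, 0, 2/3]
  [0, 2/3, 0]
  [2/3, 0, 2/5],
b = (68/15, 2/15, 36/35).
Solving gives a_0 = 111/35, a_1 = 1/5, a_2 = -19/7, so
  g(x) = -19*x^2/7 + x/5 + 111/35.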